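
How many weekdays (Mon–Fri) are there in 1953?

Jan 1, 1953 is a Thursday.
From Jan 1, 1953 to Dec 31, 1953 is 365 days inclusive.
365 = 7 × 52 + 1, so there are 52 full weeks plus 1 extra day.
Each full week contributes 5 weekdays (Mon–Fri): 52 × 5 = 260.
The 1 extra day is Thursday — 1 of them qualifies.
Total: 260 + 1 = 261.

261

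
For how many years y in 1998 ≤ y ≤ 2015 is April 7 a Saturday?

Day of week of April 7 in each year:
1998: Tue, 1999: Wed, 2000: Fri, 2001: Sat ✓, 2002: Sun, 2003: Mon, 2004: Wed, 2005: Thu, 2006: Fri, 2007: Sat ✓, 2008: Mon, 2009: Tue, 2010: Wed, 2011: Thu, 2012: Sat ✓, 2013: Sun, 2014: Mon, 2015: Tue
Saturdays: 2001, 2007, 2012.

3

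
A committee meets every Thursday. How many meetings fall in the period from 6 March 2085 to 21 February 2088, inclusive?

155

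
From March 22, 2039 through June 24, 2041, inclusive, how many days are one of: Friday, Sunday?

236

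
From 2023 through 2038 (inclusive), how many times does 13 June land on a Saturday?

2

Day of week of June 13 in each year:
2023: Tue, 2024: Thu, 2025: Fri, 2026: Sat ✓, 2027: Sun, 2028: Tue, 2029: Wed, 2030: Thu, 2031: Fri, 2032: Sun, 2033: Mon, 2034: Tue, 2035: Wed, 2036: Fri, 2037: Sat ✓, 2038: Sun
Saturdays: 2026, 2037.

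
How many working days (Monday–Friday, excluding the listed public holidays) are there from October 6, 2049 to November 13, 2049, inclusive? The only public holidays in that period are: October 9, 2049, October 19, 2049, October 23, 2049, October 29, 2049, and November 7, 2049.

October 6, 2049 is a Wednesday.
From October 6, 2049 to November 13, 2049 is 39 days inclusive.
39 = 7 × 5 + 4, so there are 5 full weeks plus 4 extra days.
Each full week contributes 5 weekdays (Mon–Fri): 5 × 5 = 25.
The 4 extra days are Wednesday, Thursday, Friday, Saturday — 3 of them qualify.
Total: 25 + 3 = 28.
Holidays: October 9, 2049 (Sat); October 19, 2049 (Tue); October 23, 2049 (Sat); October 29, 2049 (Fri); November 7, 2049 (Sun).
2 of the 5 holidays fall on weekdays; the rest are weekends and were already excluded.
Business days: 28 − 2 = 26.

26 working days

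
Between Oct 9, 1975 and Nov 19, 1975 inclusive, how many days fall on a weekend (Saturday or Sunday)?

12

Oct 9, 1975 is a Thursday.
From Oct 9, 1975 to Nov 19, 1975 is 42 days inclusive.
42 = 7 × 6, so the span is exactly 6 full weeks.
Each full week contributes 2 weekend days (Sat, Sun): 6 × 2 = 12.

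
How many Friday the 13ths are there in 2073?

The 13th falls on a Friday when the month's 13th has weekday Fri.
Jan 13 is Fri ✓; Feb 13 is Mon; Mar 13 is Mon; Apr 13 is Thu; May 13 is Sat; Jun 13 is Tue; Jul 13 is Thu; Aug 13 is Sun; Sep 13 is Wed; Oct 13 is Fri ✓; Nov 13 is Mon; Dec 13 is Wed.
Friday the 13ths: Jan, Oct.

2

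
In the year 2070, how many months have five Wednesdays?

5

A month has five Wednesdays exactly when Wednesday falls within its first (length − 28) days.
Jan: 31 days, starts Wed → 5 of Wed, Thu, Fri ✓
Feb: 28 days, starts Sat → 5 of (none)
Mar: 31 days, starts Sat → 5 of Sat, Sun, Mon
Apr: 30 days, starts Tue → 5 of Tue, Wed ✓
May: 31 days, starts Thu → 5 of Thu, Fri, Sat
Jun: 30 days, starts Sun → 5 of Sun, Mon
Jul: 31 days, starts Tue → 5 of Tue, Wed, Thu ✓
Aug: 31 days, starts Fri → 5 of Fri, Sat, Sun
Sep: 30 days, starts Mon → 5 of Mon, Tue
Oct: 31 days, starts Wed → 5 of Wed, Thu, Fri ✓
Nov: 30 days, starts Sat → 5 of Sat, Sun
Dec: 31 days, starts Mon → 5 of Mon, Tue, Wed ✓
Months with five Wednesdays: Jan, Apr, Jul, Oct, Dec.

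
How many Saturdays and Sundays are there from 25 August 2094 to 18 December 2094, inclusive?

33

25 August 2094 is a Wednesday.
The range spans 116 days (inclusive of both endpoints).
116 = 7 × 16 + 4, so there are 16 full weeks plus 4 extra days.
Each full week contributes 2 weekend days (Sat, Sun): 16 × 2 = 32.
The 4 extra days are Wed, Thu, Fri, Sat — 1 of them qualifies.
Total: 32 + 1 = 33.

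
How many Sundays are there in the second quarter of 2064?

13

1 April 2064 is a Tuesday.
That's 91 days from start to end, counting both.
91 = 7 × 13, so the span is exactly 13 full weeks.
Each full week contributes one Sunday: 13 so far.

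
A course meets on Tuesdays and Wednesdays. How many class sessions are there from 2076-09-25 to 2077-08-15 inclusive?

2076-09-25 is a Friday.
That's 325 days from start to end, counting both.
325 = 7 × 46 + 3, so there are 46 full weeks plus 3 extra days.
Each full week contributes 2 days from the set (Tue, Wed): 46 × 2 = 92.
The 3 extra days are Friday, Saturday, Sunday — none qualify.
Total: 92 + 0 = 92.

92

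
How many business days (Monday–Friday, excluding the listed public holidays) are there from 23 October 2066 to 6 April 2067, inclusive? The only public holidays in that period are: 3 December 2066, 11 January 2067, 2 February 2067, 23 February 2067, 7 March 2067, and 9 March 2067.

112

23 October 2066 is a Saturday.
That's 166 days from start to end, counting both.
166 = 7 × 23 + 5, so there are 23 full weeks plus 5 extra days.
Each full week contributes 5 weekdays (Mon–Fri): 23 × 5 = 115.
The 5 extra days are Sat, Sun, Mon, Tue, Wed — 3 of them qualify.
Total: 115 + 3 = 118.
Holidays: 3 December 2066 (Fri); 11 January 2067 (Tue); 2 February 2067 (Wed); 23 February 2067 (Wed); 7 March 2067 (Mon); 9 March 2067 (Wed).
All 6 holidays fall on weekdays, so subtract 6.
Business days: 118 − 6 = 112.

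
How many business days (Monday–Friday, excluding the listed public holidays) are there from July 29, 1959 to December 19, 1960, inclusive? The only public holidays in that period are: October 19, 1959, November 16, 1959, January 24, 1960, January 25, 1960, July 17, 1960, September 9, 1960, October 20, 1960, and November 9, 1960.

July 29, 1959 is a Wednesday.
The range spans 510 days (inclusive of both endpoints).
510 = 7 × 72 + 6, so there are 72 full weeks plus 6 extra days.
Each full week contributes 5 weekdays (Mon–Fri): 72 × 5 = 360.
The 6 extra days are Wednesday, Thursday, Friday, Saturday, Sunday, Monday — 4 of them qualify.
Total: 360 + 4 = 364.
Holidays: October 19, 1959 (Mon); November 16, 1959 (Mon); January 24, 1960 (Sun); January 25, 1960 (Mon); July 17, 1960 (Sun); September 9, 1960 (Fri); October 20, 1960 (Thu); November 9, 1960 (Wed).
6 of the 8 holidays fall on weekdays; the rest are weekends and were already excluded.
Business days: 364 − 6 = 358.

358 business days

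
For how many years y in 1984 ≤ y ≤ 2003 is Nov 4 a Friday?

2

Day of week of November 4 in each year:
1984: Sun, 1985: Mon, 1986: Tue, 1987: Wed, 1988: Fri ✓, 1989: Sat, 1990: Sun, 1991: Mon, 1992: Wed, 1993: Thu, 1994: Fri ✓, 1995: Sat, 1996: Mon, 1997: Tue, 1998: Wed, 1999: Thu, 2000: Sat, 2001: Sun, 2002: Mon, 2003: Tue
Fridays: 1988, 1994.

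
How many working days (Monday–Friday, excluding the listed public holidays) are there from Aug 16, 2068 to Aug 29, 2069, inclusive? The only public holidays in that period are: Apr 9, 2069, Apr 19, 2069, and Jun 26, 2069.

268 working days

Aug 16, 2068 is a Thursday.
The range spans 379 days (inclusive of both endpoints).
379 = 7 × 54 + 1, so there are 54 full weeks plus 1 extra day.
Each full week contributes 5 weekdays (Mon–Fri): 54 × 5 = 270.
The 1 extra day is Thu — 1 of them qualifies.
Total: 270 + 1 = 271.
Holidays: Apr 9, 2069 (Tue); Apr 19, 2069 (Fri); Jun 26, 2069 (Wed).
All 3 holidays fall on weekdays, so subtract 3.
Business days: 271 − 3 = 268.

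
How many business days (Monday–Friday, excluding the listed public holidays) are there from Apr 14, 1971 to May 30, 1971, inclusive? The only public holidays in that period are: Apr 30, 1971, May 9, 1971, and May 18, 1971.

31 business days

Apr 14, 1971 is a Wednesday.
That's 47 days from start to end, counting both.
47 = 7 × 6 + 5, so there are 6 full weeks plus 5 extra days.
Each full week contributes 5 weekdays (Mon–Fri): 6 × 5 = 30.
The 5 extra days are Wed, Thu, Fri, Sat, Sun — 3 of them qualify.
Total: 30 + 3 = 33.
Holidays: Apr 30, 1971 (Fri); May 9, 1971 (Sun); May 18, 1971 (Tue).
2 of the 3 holidays fall on weekdays; the rest are weekends and were already excluded.
Business days: 33 − 2 = 31.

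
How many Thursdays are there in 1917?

1917-01-01 is a Monday.
From 1917-01-01 to 1917-12-31 is 365 days inclusive.
365 = 7 × 52 + 1, so there are 52 full weeks plus 1 extra day.
Each full week contributes one Thursday: 52 so far.
The 1 extra day is Monday — none qualify.
Total: 52 + 0 = 52.

52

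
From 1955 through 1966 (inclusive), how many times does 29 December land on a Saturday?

Day of week of December 29 in each year:
1955: Thu, 1956: Sat ✓, 1957: Sun, 1958: Mon, 1959: Tue, 1960: Thu, 1961: Fri, 1962: Sat ✓, 1963: Sun, 1964: Tue, 1965: Wed, 1966: Thu
Saturdays: 1956, 1962.

2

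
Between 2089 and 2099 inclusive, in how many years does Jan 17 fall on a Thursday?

2

Day of week of January 17 in each year:
2089: Mon, 2090: Tue, 2091: Wed, 2092: Thu ✓, 2093: Sat, 2094: Sun, 2095: Mon, 2096: Tue, 2097: Thu ✓, 2098: Fri, 2099: Sat
Thursdays: 2092, 2097.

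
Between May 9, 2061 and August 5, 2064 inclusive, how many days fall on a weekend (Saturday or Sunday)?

338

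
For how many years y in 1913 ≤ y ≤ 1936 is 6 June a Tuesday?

Day of week of June 6 in each year:
1913: Fri, 1914: Sat, 1915: Sun, 1916: Tue ✓, 1917: Wed, 1918: Thu, 1919: Fri, 1920: Sun, 1921: Mon, 1922: Tue ✓, 1923: Wed, 1924: Fri, 1925: Sat, 1926: Sun, 1927: Mon, 1928: Wed, 1929: Thu, 1930: Fri, 1931: Sat, 1932: Mon, 1933: Tue ✓, 1934: Wed, 1935: Thu, 1936: Sat
Tuesdays: 1916, 1922, 1933.

3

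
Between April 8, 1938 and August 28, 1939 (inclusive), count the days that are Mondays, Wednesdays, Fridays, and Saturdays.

April 8, 1938 is a Friday.
From April 8, 1938 to August 28, 1939 is 508 days inclusive.
508 = 7 × 72 + 4, so there are 72 full weeks plus 4 extra days.
Each full week contributes 4 days from the set (Mon, Wed, Fri, Sat): 72 × 4 = 288.
The 4 extra days are Fri, Sat, Sun, Mon — 3 of them qualify.
Total: 288 + 3 = 291.

291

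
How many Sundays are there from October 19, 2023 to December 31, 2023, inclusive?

11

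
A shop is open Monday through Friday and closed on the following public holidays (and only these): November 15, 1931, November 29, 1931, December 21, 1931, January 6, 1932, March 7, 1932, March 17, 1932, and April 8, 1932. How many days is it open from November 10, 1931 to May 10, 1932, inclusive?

126 business days

November 10, 1931 is a Tuesday.
That's 183 days from start to end, counting both.
183 = 7 × 26 + 1, so there are 26 full weeks plus 1 extra day.
Each full week contributes 5 weekdays (Mon–Fri): 26 × 5 = 130.
The 1 extra day is Tue — 1 of them qualifies.
Total: 130 + 1 = 131.
Holidays: November 15, 1931 (Sun); November 29, 1931 (Sun); December 21, 1931 (Mon); January 6, 1932 (Wed); March 7, 1932 (Mon); March 17, 1932 (Thu); April 8, 1932 (Fri).
5 of the 7 holidays fall on weekdays; the rest are weekends and were already excluded.
Business days: 131 − 5 = 126.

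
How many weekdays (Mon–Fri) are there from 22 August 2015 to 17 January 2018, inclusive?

628

22 August 2015 is a Saturday.
From 22 August 2015 to 17 January 2018 is 880 days inclusive.
880 = 7 × 125 + 5, so there are 125 full weeks plus 5 extra days.
Each full week contributes 5 weekdays (Mon–Fri): 125 × 5 = 625.
The 5 extra days are Saturday, Sunday, Monday, Tuesday, Wednesday — 3 of them qualify.
Total: 625 + 3 = 628.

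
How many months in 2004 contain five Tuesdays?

4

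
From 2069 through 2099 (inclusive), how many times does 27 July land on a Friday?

4

Day of week of July 27 in each year:
2069: Sat, 2070: Sun, 2071: Mon, 2072: Wed, 2073: Thu, 2074: Fri ✓, 2075: Sat, 2076: Mon, 2077: Tue, 2078: Wed, 2079: Thu, 2080: Sat, 2081: Sun, 2082: Mon, 2083: Tue, 2084: Thu, 2085: Fri ✓, 2086: Sat, 2087: Sun, 2088: Tue, 2089: Wed, 2090: Thu, 2091: Fri ✓, 2092: Sun, 2093: Mon, 2094: Tue, 2095: Wed, 2096: Fri ✓, 2097: Sat, 2098: Sun, 2099: Mon
Fridays: 2074, 2085, 2091, 2096.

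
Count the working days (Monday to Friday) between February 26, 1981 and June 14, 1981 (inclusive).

February 26, 1981 is a Thursday.
The range spans 109 days (inclusive of both endpoints).
109 = 7 × 15 + 4, so there are 15 full weeks plus 4 extra days.
Each full week contributes 5 weekdays (Mon–Fri): 15 × 5 = 75.
The 4 extra days are Thu, Fri, Sat, Sun — 2 of them qualify.
Total: 75 + 2 = 77.

77 weekdays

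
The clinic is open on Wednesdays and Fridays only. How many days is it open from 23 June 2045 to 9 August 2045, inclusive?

14

23 June 2045 is a Friday.
The range spans 48 days (inclusive of both endpoints).
48 = 7 × 6 + 6, so there are 6 full weeks plus 6 extra days.
Each full week contributes 2 days from the set (Wed, Fri): 6 × 2 = 12.
The 6 extra days are Fri, Sat, Sun, Mon, Tue, Wed — 2 of them qualify.
Total: 12 + 2 = 14.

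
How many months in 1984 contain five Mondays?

5

A month has five Mondays exactly when Monday falls within its first (length − 28) days.
Jan: 31 days, starts Sun → 5 of Sun, Mon, Tue ✓
Feb: 29 days, starts Wed → 5 of Wed
Mar: 31 days, starts Thu → 5 of Thu, Fri, Sat
Apr: 30 days, starts Sun → 5 of Sun, Mon ✓
May: 31 days, starts Tue → 5 of Tue, Wed, Thu
Jun: 30 days, starts Fri → 5 of Fri, Sat
Jul: 31 days, starts Sun → 5 of Sun, Mon, Tue ✓
Aug: 31 days, starts Wed → 5 of Wed, Thu, Fri
Sep: 30 days, starts Sat → 5 of Sat, Sun
Oct: 31 days, starts Mon → 5 of Mon, Tue, Wed ✓
Nov: 30 days, starts Thu → 5 of Thu, Fri
Dec: 31 days, starts Sat → 5 of Sat, Sun, Mon ✓
Months with five Mondays: Jan, Apr, Jul, Oct, Dec.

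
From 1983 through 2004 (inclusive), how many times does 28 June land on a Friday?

Day of week of June 28 in each year:
1983: Tue, 1984: Thu, 1985: Fri ✓, 1986: Sat, 1987: Sun, 1988: Tue, 1989: Wed, 1990: Thu, 1991: Fri ✓, 1992: Sun, 1993: Mon, 1994: Tue, 1995: Wed, 1996: Fri ✓, 1997: Sat, 1998: Sun, 1999: Mon, 2000: Wed, 2001: Thu, 2002: Fri ✓, 2003: Sat, 2004: Mon
Fridays: 1985, 1991, 1996, 2002.

4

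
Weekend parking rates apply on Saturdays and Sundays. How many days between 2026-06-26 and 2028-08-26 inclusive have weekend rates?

2026-06-26 is a Friday.
From 2026-06-26 to 2028-08-26 is 793 days inclusive.
793 = 7 × 113 + 2, so there are 113 full weeks plus 2 extra days.
Each full week contributes 2 weekend days (Sat, Sun): 113 × 2 = 226.
The 2 extra days are Fri, Sat — 1 of them qualifies.
Total: 226 + 1 = 227.

227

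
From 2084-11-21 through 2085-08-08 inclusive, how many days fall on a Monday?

2084-11-21 is a Tuesday.
The range spans 261 days (inclusive of both endpoints).
261 = 7 × 37 + 2, so there are 37 full weeks plus 2 extra days.
Each full week contributes one Monday: 37 so far.
The 2 extra days are Tuesday, Wednesday — none qualify.
Total: 37 + 0 = 37.

37 Mondays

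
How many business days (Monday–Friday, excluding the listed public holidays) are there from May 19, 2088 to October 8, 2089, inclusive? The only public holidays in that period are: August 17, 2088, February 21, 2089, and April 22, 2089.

360

May 19, 2088 is a Wednesday.
That's 508 days from start to end, counting both.
508 = 7 × 72 + 4, so there are 72 full weeks plus 4 extra days.
Each full week contributes 5 weekdays (Mon–Fri): 72 × 5 = 360.
The 4 extra days are Wed, Thu, Fri, Sat — 3 of them qualify.
Total: 360 + 3 = 363.
Holidays: August 17, 2088 (Tue); February 21, 2089 (Mon); April 22, 2089 (Fri).
All 3 holidays fall on weekdays, so subtract 3.
Business days: 363 − 3 = 360.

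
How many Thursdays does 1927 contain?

1 January 1927 is a Saturday.
That's 365 days from start to end, counting both.
365 = 7 × 52 + 1, so there are 52 full weeks plus 1 extra day.
Each full week contributes one Thursday: 52 so far.
The 1 extra day is Sat — none qualify.
Total: 52 + 0 = 52.

52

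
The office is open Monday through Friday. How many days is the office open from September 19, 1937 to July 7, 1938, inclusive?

209

September 19, 1937 is a Sunday.
That's 292 days from start to end, counting both.
292 = 7 × 41 + 5, so there are 41 full weeks plus 5 extra days.
Each full week contributes 5 weekdays (Mon–Fri): 41 × 5 = 205.
The 5 extra days are Sunday, Monday, Tuesday, Wednesday, Thursday — 4 of them qualify.
Total: 205 + 4 = 209.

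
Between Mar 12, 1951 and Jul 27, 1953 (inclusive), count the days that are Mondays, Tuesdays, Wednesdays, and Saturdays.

Mar 12, 1951 is a Monday.
From Mar 12, 1951 to Jul 27, 1953 is 869 days inclusive.
869 = 7 × 124 + 1, so there are 124 full weeks plus 1 extra day.
Each full week contributes 4 days from the set (Mon, Tue, Wed, Sat): 124 × 4 = 496.
The 1 extra day is Monday — 1 of them qualifies.
Total: 496 + 1 = 497.

497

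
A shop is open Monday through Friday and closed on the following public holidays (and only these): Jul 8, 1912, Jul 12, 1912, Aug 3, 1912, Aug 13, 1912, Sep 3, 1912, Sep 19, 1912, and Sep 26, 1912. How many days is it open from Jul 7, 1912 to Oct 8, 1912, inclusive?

Jul 7, 1912 is a Sunday.
From Jul 7, 1912 to Oct 8, 1912 is 94 days inclusive.
94 = 7 × 13 + 3, so there are 13 full weeks plus 3 extra days.
Each full week contributes 5 weekdays (Mon–Fri): 13 × 5 = 65.
The 3 extra days are Sun, Mon, Tue — 2 of them qualify.
Total: 65 + 2 = 67.
Holidays: Jul 8, 1912 (Mon); Jul 12, 1912 (Fri); Aug 3, 1912 (Sat); Aug 13, 1912 (Tue); Sep 3, 1912 (Tue); Sep 19, 1912 (Thu); Sep 26, 1912 (Thu).
6 of the 7 holidays fall on weekdays; the rest are weekends and were already excluded.
Business days: 67 − 6 = 61.

61 business days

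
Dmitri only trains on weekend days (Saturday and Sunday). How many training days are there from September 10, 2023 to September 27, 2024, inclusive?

109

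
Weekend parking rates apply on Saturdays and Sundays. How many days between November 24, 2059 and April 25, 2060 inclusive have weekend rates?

44

November 24, 2059 is a Monday.
From November 24, 2059 to April 25, 2060 is 154 days inclusive.
154 = 7 × 22, so the span is exactly 22 full weeks.
Each full week contributes 2 weekend days (Sat, Sun): 22 × 2 = 44.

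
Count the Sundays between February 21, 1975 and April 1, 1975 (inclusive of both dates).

February 21, 1975 is a Friday.
The range spans 40 days (inclusive of both endpoints).
40 = 7 × 5 + 5, so there are 5 full weeks plus 5 extra days.
Each full week contributes one Sunday: 5 so far.
The 5 extra days are Fri, Sat, Sun, Mon, Tue — 1 of them qualifies.
Total: 5 + 1 = 6.

6 Sundays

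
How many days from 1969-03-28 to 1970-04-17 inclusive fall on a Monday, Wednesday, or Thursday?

165

1969-03-28 is a Friday.
The range spans 386 days (inclusive of both endpoints).
386 = 7 × 55 + 1, so there are 55 full weeks plus 1 extra day.
Each full week contributes 3 days from the set (Mon, Wed, Thu): 55 × 3 = 165.
The 1 extra day is Friday — none qualify.
Total: 165 + 0 = 165.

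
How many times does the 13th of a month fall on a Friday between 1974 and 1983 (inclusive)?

Friday-the-13ths by year:
1974: Sep, Dec
1975: Jun
1976: Feb, Aug
1977: May
1978: Jan, Oct
1979: Apr, Jul
1980: Jun
1981: Feb, Mar, Nov
1982: Aug
1983: May

16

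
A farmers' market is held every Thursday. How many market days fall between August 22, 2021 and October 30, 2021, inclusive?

August 22, 2021 is a Sunday.
That's 70 days from start to end, counting both.
70 = 7 × 10, so the span is exactly 10 full weeks.
Each full week contributes one Thursday: 10 so far.

10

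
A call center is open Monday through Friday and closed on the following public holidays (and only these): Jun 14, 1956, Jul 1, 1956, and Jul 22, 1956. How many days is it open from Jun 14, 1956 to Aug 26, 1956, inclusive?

Jun 14, 1956 is a Thursday.
That's 74 days from start to end, counting both.
74 = 7 × 10 + 4, so there are 10 full weeks plus 4 extra days.
Each full week contributes 5 weekdays (Mon–Fri): 10 × 5 = 50.
The 4 extra days are Thu, Fri, Sat, Sun — 2 of them qualify.
Total: 50 + 2 = 52.
Holidays: Jun 14, 1956 (Thu); Jul 1, 1956 (Sun); Jul 22, 1956 (Sun).
1 of the 3 holidays fall on weekdays; the rest are weekends and were already excluded.
Business days: 52 − 1 = 51.

51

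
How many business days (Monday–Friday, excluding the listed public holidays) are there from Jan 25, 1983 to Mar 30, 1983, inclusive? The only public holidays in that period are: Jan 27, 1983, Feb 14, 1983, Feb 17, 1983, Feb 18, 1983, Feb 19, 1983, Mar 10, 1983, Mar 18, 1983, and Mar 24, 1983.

40

Jan 25, 1983 is a Tuesday.
From Jan 25, 1983 to Mar 30, 1983 is 65 days inclusive.
65 = 7 × 9 + 2, so there are 9 full weeks plus 2 extra days.
Each full week contributes 5 weekdays (Mon–Fri): 9 × 5 = 45.
The 2 extra days are Tuesday, Wednesday — 2 of them qualify.
Total: 45 + 2 = 47.
Holidays: Jan 27, 1983 (Thu); Feb 14, 1983 (Mon); Feb 17, 1983 (Thu); Feb 18, 1983 (Fri); Feb 19, 1983 (Sat); Mar 10, 1983 (Thu); Mar 18, 1983 (Fri); Mar 24, 1983 (Thu).
7 of the 8 holidays fall on weekdays; the rest are weekends and were already excluded.
Business days: 47 − 7 = 40.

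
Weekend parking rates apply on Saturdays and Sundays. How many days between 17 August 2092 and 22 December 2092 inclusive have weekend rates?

37

17 August 2092 is a Sunday.
That's 128 days from start to end, counting both.
128 = 7 × 18 + 2, so there are 18 full weeks plus 2 extra days.
Each full week contributes 2 weekend days (Sat, Sun): 18 × 2 = 36.
The 2 extra days are Sun, Mon — 1 of them qualifies.
Total: 36 + 1 = 37.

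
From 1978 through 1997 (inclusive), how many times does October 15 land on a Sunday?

Day of week of October 15 in each year:
1978: Sun ✓, 1979: Mon, 1980: Wed, 1981: Thu, 1982: Fri, 1983: Sat, 1984: Mon, 1985: Tue, 1986: Wed, 1987: Thu, 1988: Sat, 1989: Sun ✓, 1990: Mon, 1991: Tue, 1992: Thu, 1993: Fri, 1994: Sat, 1995: Sun ✓, 1996: Tue, 1997: Wed
Sundays: 1978, 1989, 1995.

3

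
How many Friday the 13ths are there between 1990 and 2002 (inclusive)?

Friday-the-13ths by year:
1990: Apr, Jul
1991: Sep, Dec
1992: Mar, Nov
1993: Aug
1994: May
1995: Jan, Oct
1996: Sep, Dec
1997: Jun
1998: Feb, Mar, Nov
1999: Aug
2000: Oct
2001: Apr, Jul
2002: Sep, Dec

22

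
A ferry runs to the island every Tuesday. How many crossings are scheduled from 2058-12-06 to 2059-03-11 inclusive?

2058-12-06 is a Friday.
From 2058-12-06 to 2059-03-11 is 96 days inclusive.
96 = 7 × 13 + 5, so there are 13 full weeks plus 5 extra days.
Each full week contributes one Tuesday: 13 so far.
The 5 extra days are Fri, Sat, Sun, Mon, Tue — 1 of them qualifies.
Total: 13 + 1 = 14.

14 Tuesdays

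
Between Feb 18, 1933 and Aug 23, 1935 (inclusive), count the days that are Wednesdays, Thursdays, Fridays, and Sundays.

Feb 18, 1933 is a Saturday.
That's 917 days from start to end, counting both.
917 = 7 × 131, so the span is exactly 131 full weeks.
Each full week contributes 4 days from the set (Wed, Thu, Fri, Sun): 131 × 4 = 524.

524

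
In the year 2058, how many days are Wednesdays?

52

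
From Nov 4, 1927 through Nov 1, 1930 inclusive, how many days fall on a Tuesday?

Nov 4, 1927 is a Friday.
The range spans 1094 days (inclusive of both endpoints).
1094 = 7 × 156 + 2, so there are 156 full weeks plus 2 extra days.
Each full week contributes one Tuesday: 156 so far.
The 2 extra days are Fri, Sat — none qualify.
Total: 156 + 0 = 156.

156 Tuesdays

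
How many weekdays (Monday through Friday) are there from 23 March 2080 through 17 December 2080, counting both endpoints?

23 March 2080 is a Saturday.
That's 270 days from start to end, counting both.
270 = 7 × 38 + 4, so there are 38 full weeks plus 4 extra days.
Each full week contributes 5 weekdays (Mon–Fri): 38 × 5 = 190.
The 4 extra days are Saturday, Sunday, Monday, Tuesday — 2 of them qualify.
Total: 190 + 2 = 192.

192 weekdays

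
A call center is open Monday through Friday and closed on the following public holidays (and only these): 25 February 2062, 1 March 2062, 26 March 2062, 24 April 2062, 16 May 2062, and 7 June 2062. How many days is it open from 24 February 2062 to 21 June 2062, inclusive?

24 February 2062 is a Friday.
That's 118 days from start to end, counting both.
118 = 7 × 16 + 6, so there are 16 full weeks plus 6 extra days.
Each full week contributes 5 weekdays (Mon–Fri): 16 × 5 = 80.
The 6 extra days are Friday, Saturday, Sunday, Monday, Tuesday, Wednesday — 4 of them qualify.
Total: 80 + 4 = 84.
Holidays: 25 February 2062 (Sat); 1 March 2062 (Wed); 26 March 2062 (Sun); 24 April 2062 (Mon); 16 May 2062 (Tue); 7 June 2062 (Wed).
4 of the 6 holidays fall on weekdays; the rest are weekends and were already excluded.
Business days: 84 − 4 = 80.

80 business days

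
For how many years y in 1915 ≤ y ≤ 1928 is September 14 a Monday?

1

Day of week of September 14 in each year:
1915: Tue, 1916: Thu, 1917: Fri, 1918: Sat, 1919: Sun, 1920: Tue, 1921: Wed, 1922: Thu, 1923: Fri, 1924: Sun, 1925: Mon ✓, 1926: Tue, 1927: Wed, 1928: Fri
Mondays: 1925.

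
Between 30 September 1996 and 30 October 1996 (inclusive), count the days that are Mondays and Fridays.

9

30 September 1996 is a Monday.
That's 31 days from start to end, counting both.
31 = 7 × 4 + 3, so there are 4 full weeks plus 3 extra days.
Each full week contributes 2 days from the set (Mon, Fri): 4 × 2 = 8.
The 3 extra days are Monday, Tuesday, Wednesday — 1 of them qualifies.
Total: 8 + 1 = 9.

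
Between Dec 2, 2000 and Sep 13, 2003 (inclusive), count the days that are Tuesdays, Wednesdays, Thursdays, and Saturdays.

581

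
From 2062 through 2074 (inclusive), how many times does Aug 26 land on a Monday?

1

Day of week of August 26 in each year:
2062: Sat, 2063: Sun, 2064: Tue, 2065: Wed, 2066: Thu, 2067: Fri, 2068: Sun, 2069: Mon ✓, 2070: Tue, 2071: Wed, 2072: Fri, 2073: Sat, 2074: Sun
Mondays: 2069.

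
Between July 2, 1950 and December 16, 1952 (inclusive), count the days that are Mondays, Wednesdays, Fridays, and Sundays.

514

July 2, 1950 is a Sunday.
That's 899 days from start to end, counting both.
899 = 7 × 128 + 3, so there are 128 full weeks plus 3 extra days.
Each full week contributes 4 days from the set (Mon, Wed, Fri, Sun): 128 × 4 = 512.
The 3 extra days are Sun, Mon, Tue — 2 of them qualify.
Total: 512 + 2 = 514.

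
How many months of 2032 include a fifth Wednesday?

A month has five Wednesdays exactly when Wednesday falls within its first (length − 28) days.
Jan: 31 days, starts Thu → 5 of Thu, Fri, Sat
Feb: 29 days, starts Sun → 5 of Sun
Mar: 31 days, starts Mon → 5 of Mon, Tue, Wed ✓
Apr: 30 days, starts Thu → 5 of Thu, Fri
May: 31 days, starts Sat → 5 of Sat, Sun, Mon
Jun: 30 days, starts Tue → 5 of Tue, Wed ✓
Jul: 31 days, starts Thu → 5 of Thu, Fri, Sat
Aug: 31 days, starts Sun → 5 of Sun, Mon, Tue
Sep: 30 days, starts Wed → 5 of Wed, Thu ✓
Oct: 31 days, starts Fri → 5 of Fri, Sat, Sun
Nov: 30 days, starts Mon → 5 of Mon, Tue
Dec: 31 days, starts Wed → 5 of Wed, Thu, Fri ✓
Months with five Wednesdays: Mar, Jun, Sep, Dec.

4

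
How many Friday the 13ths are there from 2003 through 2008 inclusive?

9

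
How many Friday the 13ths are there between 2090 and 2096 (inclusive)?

Friday-the-13ths by year:
2090: Jan, Oct
2091: Apr, Jul
2092: Jun
2093: Feb, Mar, Nov
2094: Aug
2095: May
2096: Jan, Apr, Jul

13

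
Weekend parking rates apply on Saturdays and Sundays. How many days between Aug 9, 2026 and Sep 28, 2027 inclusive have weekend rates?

Aug 9, 2026 is a Sunday.
From Aug 9, 2026 to Sep 28, 2027 is 416 days inclusive.
416 = 7 × 59 + 3, so there are 59 full weeks plus 3 extra days.
Each full week contributes 2 weekend days (Sat, Sun): 59 × 2 = 118.
The 3 extra days are Sunday, Monday, Tuesday — 1 of them qualifies.
Total: 118 + 1 = 119.

119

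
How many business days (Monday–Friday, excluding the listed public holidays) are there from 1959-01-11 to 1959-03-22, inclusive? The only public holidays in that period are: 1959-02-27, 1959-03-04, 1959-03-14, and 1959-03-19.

47

1959-01-11 is a Sunday.
The range spans 71 days (inclusive of both endpoints).
71 = 7 × 10 + 1, so there are 10 full weeks plus 1 extra day.
Each full week contributes 5 weekdays (Mon–Fri): 10 × 5 = 50.
The 1 extra day is Sunday — none qualify.
Total: 50 + 0 = 50.
Holidays: 1959-02-27 (Fri); 1959-03-04 (Wed); 1959-03-14 (Sat); 1959-03-19 (Thu).
3 of the 4 holidays fall on weekdays; the rest are weekends and were already excluded.
Business days: 50 − 3 = 47.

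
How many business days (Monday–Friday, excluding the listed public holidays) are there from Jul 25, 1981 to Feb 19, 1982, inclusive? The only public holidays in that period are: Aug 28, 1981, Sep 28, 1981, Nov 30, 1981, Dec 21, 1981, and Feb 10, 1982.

Jul 25, 1981 is a Saturday.
That's 210 days from start to end, counting both.
210 = 7 × 30, so the span is exactly 30 full weeks.
Each full week contributes 5 weekdays (Mon–Fri): 30 × 5 = 150.
Total: 150.
Holidays: Aug 28, 1981 (Fri); Sep 28, 1981 (Mon); Nov 30, 1981 (Mon); Dec 21, 1981 (Mon); Feb 10, 1982 (Wed).
All 5 holidays fall on weekdays, so subtract 5.
Business days: 150 − 5 = 145.

145 business days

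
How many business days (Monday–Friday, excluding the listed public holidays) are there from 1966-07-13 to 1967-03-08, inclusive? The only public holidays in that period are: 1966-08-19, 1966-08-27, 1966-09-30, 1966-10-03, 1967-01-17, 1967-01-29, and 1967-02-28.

1966-07-13 is a Wednesday.
From 1966-07-13 to 1967-03-08 is 239 days inclusive.
239 = 7 × 34 + 1, so there are 34 full weeks plus 1 extra day.
Each full week contributes 5 weekdays (Mon–Fri): 34 × 5 = 170.
The 1 extra day is Wed — 1 of them qualifies.
Total: 170 + 1 = 171.
Holidays: 1966-08-19 (Fri); 1966-08-27 (Sat); 1966-09-30 (Fri); 1966-10-03 (Mon); 1967-01-17 (Tue); 1967-01-29 (Sun); 1967-02-28 (Tue).
5 of the 7 holidays fall on weekdays; the rest are weekends and were already excluded.
Business days: 171 − 5 = 166.

166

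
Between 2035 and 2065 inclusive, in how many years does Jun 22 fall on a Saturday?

Day of week of June 22 in each year:
2035: Fri, 2036: Sun, 2037: Mon, 2038: Tue, 2039: Wed, 2040: Fri, 2041: Sat ✓, 2042: Sun, 2043: Mon, 2044: Wed, 2045: Thu, 2046: Fri, 2047: Sat ✓, 2048: Mon, 2049: Tue, 2050: Wed, 2051: Thu, 2052: Sat ✓, 2053: Sun, 2054: Mon, 2055: Tue, 2056: Thu, 2057: Fri, 2058: Sat ✓, 2059: Sun, 2060: Tue, 2061: Wed, 2062: Thu, 2063: Fri, 2064: Sun, 2065: Mon
Saturdays: 2041, 2047, 2052, 2058.

4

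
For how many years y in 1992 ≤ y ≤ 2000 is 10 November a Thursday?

Day of week of November 10 in each year:
1992: Tue, 1993: Wed, 1994: Thu ✓, 1995: Fri, 1996: Sun, 1997: Mon, 1998: Tue, 1999: Wed, 2000: Fri
Thursdays: 1994.

1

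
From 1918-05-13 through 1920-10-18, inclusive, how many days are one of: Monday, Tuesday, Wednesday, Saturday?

1918-05-13 is a Monday.
The range spans 890 days (inclusive of both endpoints).
890 = 7 × 127 + 1, so there are 127 full weeks plus 1 extra day.
Each full week contributes 4 days from the set (Mon, Tue, Wed, Sat): 127 × 4 = 508.
The 1 extra day is Mon — 1 of them qualifies.
Total: 508 + 1 = 509.

509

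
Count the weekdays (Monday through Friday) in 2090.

260

1 January 2090 is a Sunday.
From 1 January 2090 to 31 December 2090 is 365 days inclusive.
365 = 7 × 52 + 1, so there are 52 full weeks plus 1 extra day.
Each full week contributes 5 weekdays (Mon–Fri): 52 × 5 = 260.
The 1 extra day is Sun — none qualify.
Total: 260 + 0 = 260.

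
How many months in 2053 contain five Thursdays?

A month has five Thursdays exactly when Thursday falls within its first (length − 28) days.
Jan: 31 days, starts Wed → 5 of Wed, Thu, Fri ✓
Feb: 28 days, starts Sat → 5 of (none)
Mar: 31 days, starts Sat → 5 of Sat, Sun, Mon
Apr: 30 days, starts Tue → 5 of Tue, Wed
May: 31 days, starts Thu → 5 of Thu, Fri, Sat ✓
Jun: 30 days, starts Sun → 5 of Sun, Mon
Jul: 31 days, starts Tue → 5 of Tue, Wed, Thu ✓
Aug: 31 days, starts Fri → 5 of Fri, Sat, Sun
Sep: 30 days, starts Mon → 5 of Mon, Tue
Oct: 31 days, starts Wed → 5 of Wed, Thu, Fri ✓
Nov: 30 days, starts Sat → 5 of Sat, Sun
Dec: 31 days, starts Mon → 5 of Mon, Tue, Wed
Months with five Thursdays: Jan, May, Jul, Oct.

4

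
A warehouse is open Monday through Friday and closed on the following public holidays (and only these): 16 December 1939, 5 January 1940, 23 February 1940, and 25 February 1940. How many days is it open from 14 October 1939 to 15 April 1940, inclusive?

129

14 October 1939 is a Saturday.
That's 185 days from start to end, counting both.
185 = 7 × 26 + 3, so there are 26 full weeks plus 3 extra days.
Each full week contributes 5 weekdays (Mon–Fri): 26 × 5 = 130.
The 3 extra days are Saturday, Sunday, Monday — 1 of them qualifies.
Total: 130 + 1 = 131.
Holidays: 16 December 1939 (Sat); 5 January 1940 (Fri); 23 February 1940 (Fri); 25 February 1940 (Sun).
2 of the 4 holidays fall on weekdays; the rest are weekends and were already excluded.
Business days: 131 − 2 = 129.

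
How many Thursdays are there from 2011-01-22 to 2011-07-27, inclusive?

26 Thursdays

2011-01-22 is a Saturday.
That's 187 days from start to end, counting both.
187 = 7 × 26 + 5, so there are 26 full weeks plus 5 extra days.
Each full week contributes one Thursday: 26 so far.
The 5 extra days are Sat, Sun, Mon, Tue, Wed — none qualify.
Total: 26 + 0 = 26.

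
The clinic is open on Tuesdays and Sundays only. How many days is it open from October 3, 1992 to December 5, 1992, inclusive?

18

October 3, 1992 is a Saturday.
The range spans 64 days (inclusive of both endpoints).
64 = 7 × 9 + 1, so there are 9 full weeks plus 1 extra day.
Each full week contributes 2 days from the set (Tue, Sun): 9 × 2 = 18.
The 1 extra day is Sat — none qualify.
Total: 18 + 0 = 18.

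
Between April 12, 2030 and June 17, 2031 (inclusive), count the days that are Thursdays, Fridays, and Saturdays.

April 12, 2030 is a Friday.
That's 432 days from start to end, counting both.
432 = 7 × 61 + 5, so there are 61 full weeks plus 5 extra days.
Each full week contributes 3 days from the set (Thu, Fri, Sat): 61 × 3 = 183.
The 5 extra days are Friday, Saturday, Sunday, Monday, Tuesday — 2 of them qualify.
Total: 183 + 2 = 185.

185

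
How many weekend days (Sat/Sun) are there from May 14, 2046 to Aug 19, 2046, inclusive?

May 14, 2046 is a Monday.
From May 14, 2046 to Aug 19, 2046 is 98 days inclusive.
98 = 7 × 14, so the span is exactly 14 full weeks.
Each full week contributes 2 weekend days (Sat, Sun): 14 × 2 = 28.
Total: 28.

28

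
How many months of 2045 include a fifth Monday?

A month has five Mondays exactly when Monday falls within its first (length − 28) days.
Jan: 31 days, starts Sun → 5 of Sun, Mon, Tue ✓
Feb: 28 days, starts Wed → 5 of (none)
Mar: 31 days, starts Wed → 5 of Wed, Thu, Fri
Apr: 30 days, starts Sat → 5 of Sat, Sun
May: 31 days, starts Mon → 5 of Mon, Tue, Wed ✓
Jun: 30 days, starts Thu → 5 of Thu, Fri
Jul: 31 days, starts Sat → 5 of Sat, Sun, Mon ✓
Aug: 31 days, starts Tue → 5 of Tue, Wed, Thu
Sep: 30 days, starts Fri → 5 of Fri, Sat
Oct: 31 days, starts Sun → 5 of Sun, Mon, Tue ✓
Nov: 30 days, starts Wed → 5 of Wed, Thu
Dec: 31 days, starts Fri → 5 of Fri, Sat, Sun
Months with five Mondays: Jan, May, Jul, Oct.

4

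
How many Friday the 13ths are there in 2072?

The 13th falls on a Friday when the month's 13th has weekday Fri.
Jan 13 is Wed; Feb 13 is Sat; Mar 13 is Sun; Apr 13 is Wed; May 13 is Fri ✓; Jun 13 is Mon; Jul 13 is Wed; Aug 13 is Sat; Sep 13 is Tue; Oct 13 is Thu; Nov 13 is Sun; Dec 13 is Tue.
Friday the 13ths: May.

1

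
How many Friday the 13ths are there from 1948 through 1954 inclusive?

12

Friday-the-13ths by year:
1948: Feb, Aug
1949: May
1950: Jan, Oct
1951: Apr, Jul
1952: Jun
1953: Feb, Mar, Nov
1954: Aug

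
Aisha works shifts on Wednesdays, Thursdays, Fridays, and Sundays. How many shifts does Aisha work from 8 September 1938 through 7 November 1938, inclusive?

8 September 1938 is a Thursday.
From 8 September 1938 to 7 November 1938 is 61 days inclusive.
61 = 7 × 8 + 5, so there are 8 full weeks plus 5 extra days.
Each full week contributes 4 days from the set (Wed, Thu, Fri, Sun): 8 × 4 = 32.
The 5 extra days are Thursday, Friday, Saturday, Sunday, Monday — 3 of them qualify.
Total: 32 + 3 = 35.

35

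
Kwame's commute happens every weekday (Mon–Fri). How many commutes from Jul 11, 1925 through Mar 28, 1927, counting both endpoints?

Jul 11, 1925 is a Saturday.
That's 626 days from start to end, counting both.
626 = 7 × 89 + 3, so there are 89 full weeks plus 3 extra days.
Each full week contributes 5 weekdays (Mon–Fri): 89 × 5 = 445.
The 3 extra days are Sat, Sun, Mon — 1 of them qualifies.
Total: 445 + 1 = 446.

446 weekdays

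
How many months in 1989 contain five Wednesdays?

4

A month has five Wednesdays exactly when Wednesday falls within its first (length − 28) days.
Jan: 31 days, starts Sun → 5 of Sun, Mon, Tue
Feb: 28 days, starts Wed → 5 of (none)
Mar: 31 days, starts Wed → 5 of Wed, Thu, Fri ✓
Apr: 30 days, starts Sat → 5 of Sat, Sun
May: 31 days, starts Mon → 5 of Mon, Tue, Wed ✓
Jun: 30 days, starts Thu → 5 of Thu, Fri
Jul: 31 days, starts Sat → 5 of Sat, Sun, Mon
Aug: 31 days, starts Tue → 5 of Tue, Wed, Thu ✓
Sep: 30 days, starts Fri → 5 of Fri, Sat
Oct: 31 days, starts Sun → 5 of Sun, Mon, Tue
Nov: 30 days, starts Wed → 5 of Wed, Thu ✓
Dec: 31 days, starts Fri → 5 of Fri, Sat, Sun
Months with five Wednesdays: Mar, May, Aug, Nov.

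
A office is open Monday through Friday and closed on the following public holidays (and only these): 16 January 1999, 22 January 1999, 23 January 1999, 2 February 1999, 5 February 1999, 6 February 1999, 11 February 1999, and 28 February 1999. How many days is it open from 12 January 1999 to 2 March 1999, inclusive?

12 January 1999 is a Tuesday.
That's 50 days from start to end, counting both.
50 = 7 × 7 + 1, so there are 7 full weeks plus 1 extra day.
Each full week contributes 5 weekdays (Mon–Fri): 7 × 5 = 35.
The 1 extra day is Tue — 1 of them qualifies.
Total: 35 + 1 = 36.
Holidays: 16 January 1999 (Sat); 22 January 1999 (Fri); 23 January 1999 (Sat); 2 February 1999 (Tue); 5 February 1999 (Fri); 6 February 1999 (Sat); 11 February 1999 (Thu); 28 February 1999 (Sun).
4 of the 8 holidays fall on weekdays; the rest are weekends and were already excluded.
Business days: 36 − 4 = 32.

32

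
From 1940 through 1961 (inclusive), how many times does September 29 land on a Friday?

Day of week of September 29 in each year:
1940: Sun, 1941: Mon, 1942: Tue, 1943: Wed, 1944: Fri ✓, 1945: Sat, 1946: Sun, 1947: Mon, 1948: Wed, 1949: Thu, 1950: Fri ✓, 1951: Sat, 1952: Mon, 1953: Tue, 1954: Wed, 1955: Thu, 1956: Sat, 1957: Sun, 1958: Mon, 1959: Tue, 1960: Thu, 1961: Fri ✓
Fridays: 1944, 1950, 1961.

3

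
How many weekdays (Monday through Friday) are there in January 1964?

23

1 January 1964 is a Wednesday.
The range spans 31 days (inclusive of both endpoints).
31 = 7 × 4 + 3, so there are 4 full weeks plus 3 extra days.
Each full week contributes 5 weekdays (Mon–Fri): 4 × 5 = 20.
The 3 extra days are Wed, Thu, Fri — 3 of them qualify.
Total: 20 + 3 = 23.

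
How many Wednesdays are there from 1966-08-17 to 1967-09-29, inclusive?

59

1966-08-17 is a Wednesday.
That's 409 days from start to end, counting both.
409 = 7 × 58 + 3, so there are 58 full weeks plus 3 extra days.
Each full week contributes one Wednesday: 58 so far.
The 3 extra days are Wed, Thu, Fri — 1 of them qualifies.
Total: 58 + 1 = 59.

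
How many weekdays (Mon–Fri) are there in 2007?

261

2007-01-01 is a Monday.
That's 365 days from start to end, counting both.
365 = 7 × 52 + 1, so there are 52 full weeks plus 1 extra day.
Each full week contributes 5 weekdays (Mon–Fri): 52 × 5 = 260.
The 1 extra day is Mon — 1 of them qualifies.
Total: 260 + 1 = 261.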